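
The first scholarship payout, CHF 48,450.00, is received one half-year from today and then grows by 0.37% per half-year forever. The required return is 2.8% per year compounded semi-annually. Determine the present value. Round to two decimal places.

CHF 4,703,883.50

Periodic rate r = 0.028/2 per half-year.
Growing perpetuity (Gordon): PV = PMT₁ / (r − g) = 48,450 / (r − 0.0037) = CHF 4,703,883.50.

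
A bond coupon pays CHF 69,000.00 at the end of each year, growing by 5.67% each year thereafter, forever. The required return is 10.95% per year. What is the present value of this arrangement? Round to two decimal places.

Periodic rate r = 0.1095 per year.
Growing perpetuity (Gordon): PV = PMT₁ / (r − g) = 69,000 / (r − 0.0567) = CHF 1,306,818.18.

CHF 1,306,818.18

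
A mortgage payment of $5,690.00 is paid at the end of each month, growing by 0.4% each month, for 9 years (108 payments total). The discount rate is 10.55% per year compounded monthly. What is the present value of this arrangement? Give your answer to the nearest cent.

$477,400.09

Periodic rate r = 0.1055/12 per month; n is counted in months.
Growing ordinary annuity: PV = PMT₁ × [1 − ((1+g)/(1+r))^n] / (r − g) = 5,690 × [1 − ((1+0.004)/(1+r))^108] / (r − 0.004) = $477,400.09.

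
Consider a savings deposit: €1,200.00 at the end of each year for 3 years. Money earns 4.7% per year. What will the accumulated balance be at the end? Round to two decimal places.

This is an ordinary annuity: 3 deposits of €1,200.00 at the end of each year.
Periodic rate r = 0.047 per year.
FV = PMT × [((1+r)^n − 1)/r] = 1,200 × [(1+r)^3 − 1] / r = €3,771.85

€3,771.85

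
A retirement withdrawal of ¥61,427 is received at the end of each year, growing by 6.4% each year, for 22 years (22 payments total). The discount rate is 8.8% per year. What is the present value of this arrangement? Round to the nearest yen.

¥992,606

Periodic rate r = 0.088 per year.
Growing ordinary annuity: PV = PMT₁ × [1 − ((1+g)/(1+r))^n] / (r − g) = 61,427 × [1 − ((1+0.064)/(1+r))^22] / (r − 0.064) = ¥992,606.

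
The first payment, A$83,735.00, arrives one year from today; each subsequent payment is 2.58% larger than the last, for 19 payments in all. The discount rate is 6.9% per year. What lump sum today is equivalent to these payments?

Periodic rate r = 0.069 per year.
Growing ordinary annuity: PV = PMT₁ × [1 − ((1+g)/(1+r))^n] / (r − g) = 83,735 × [1 − ((1+0.0258)/(1+r))^19] / (r − 0.0258) = A$1,053,116.97.

A$1,053,116.97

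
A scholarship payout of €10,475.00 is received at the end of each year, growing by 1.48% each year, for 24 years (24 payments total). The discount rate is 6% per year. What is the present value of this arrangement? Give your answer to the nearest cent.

Periodic rate r = 0.06 per year.
Growing ordinary annuity: PV = PMT₁ × [1 − ((1+g)/(1+r))^n] / (r − g) = 10,475 × [1 − ((1+0.0148)/(1+r))^24] / (r − 0.0148) = €150,313.77.

€150,313.77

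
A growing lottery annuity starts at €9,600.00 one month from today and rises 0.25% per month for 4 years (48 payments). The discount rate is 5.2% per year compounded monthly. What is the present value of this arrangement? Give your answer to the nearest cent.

€439,669.72

Periodic rate r = 0.052/12 per month; n is counted in months.
Growing ordinary annuity: PV = PMT₁ × [1 − ((1+g)/(1+r))^n] / (r − g) = 9,600 × [1 − ((1+0.0025)/(1+r))^48] / (r − 0.0025) = €439,669.72.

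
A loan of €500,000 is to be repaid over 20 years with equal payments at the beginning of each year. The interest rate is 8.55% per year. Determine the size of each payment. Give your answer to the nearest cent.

€48,851.22

Level annuity due; solve PV = PMT × [(1 − (1+r)^−n)/r] × (1+r) for PMT.
Periodic rate r = 0.0855 per year.
With n = 20: PMT = 500,000 / ([(1 − (1+r)^−n)/r] × (1+r)) = €48,851.22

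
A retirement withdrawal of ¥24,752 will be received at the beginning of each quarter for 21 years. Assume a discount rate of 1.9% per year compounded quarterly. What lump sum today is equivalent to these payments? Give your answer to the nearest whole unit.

¥1,719,274

This is an annuity due: 84 payments of ¥24,752 at the beginning of each quarter.
Periodic rate r = 0.019/4 per quarter; n is counted in quarters.
PV = PMT × [(1 − (1+r)^−n)/r] × (1+r) = 24,752 × [1 − (1+r)^−84] / r × (1+r) = ¥1,719,274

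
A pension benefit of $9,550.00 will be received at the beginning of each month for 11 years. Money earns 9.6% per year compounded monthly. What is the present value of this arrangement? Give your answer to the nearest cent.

$782,976.49

This is an annuity due: 132 payments of $9,550.00 at the beginning of each month.
Periodic rate r = 0.096/12 per month; n is counted in months.
PV = PMT × [(1 − (1+r)^−n)/r] × (1+r) = 9,550 × [1 − (1+r)^−132] / r × (1+r) = $782,976.49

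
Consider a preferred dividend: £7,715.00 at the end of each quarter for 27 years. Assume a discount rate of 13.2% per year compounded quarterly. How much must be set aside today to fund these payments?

£226,773.53

This is an ordinary annuity: 108 payments of £7,715.00 at the end of each quarter.
Periodic rate r = 0.132/4 per quarter; n is counted in quarters.
PV = PMT × [(1 − (1+r)^−n)/r] = 7,715 × [1 − (1+r)^−108] / r = £226,773.53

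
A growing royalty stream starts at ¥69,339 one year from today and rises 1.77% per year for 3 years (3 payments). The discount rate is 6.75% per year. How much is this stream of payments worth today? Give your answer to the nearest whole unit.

¥185,914

Periodic rate r = 0.0675 per year.
Growing ordinary annuity: PV = PMT₁ × [1 − ((1+g)/(1+r))^n] / (r − g) = 69,339 × [1 − ((1+0.0177)/(1+r))^3] / (r − 0.0177) = ¥185,914.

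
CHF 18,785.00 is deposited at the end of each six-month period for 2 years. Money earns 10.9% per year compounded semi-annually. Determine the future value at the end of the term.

CHF 81,508.92

This is an ordinary annuity: 4 deposits of CHF 18,785.00 at the end of each six-month period.
Periodic rate r = 0.109/2 per half-year; n is counted in half-years.
FV = PMT × [((1+r)^n − 1)/r] = 18,785 × [(1+r)^4 − 1] / r = CHF 81,508.92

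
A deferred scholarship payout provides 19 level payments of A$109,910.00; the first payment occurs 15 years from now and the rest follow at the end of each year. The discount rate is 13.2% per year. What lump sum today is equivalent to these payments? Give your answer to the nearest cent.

Ordinary annuity of 19 payments, first payment at period 15.
Periodic rate r = 0.132 per year.
The ordinary-annuity PV formula values the stream one period before the first payment (period 14); discount that back 14 periods:
PV₀ = 109,910 × [1 − (1+r)^−19] / r × (1+r)^−14 = A$132,845.35

A$132,845.35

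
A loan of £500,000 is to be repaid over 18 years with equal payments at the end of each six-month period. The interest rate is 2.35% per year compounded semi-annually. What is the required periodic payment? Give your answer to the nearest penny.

£17,113.11

Level ordinary annuity; solve PV = PMT × [(1 − (1+r)^−n)/r] for PMT.
Periodic rate r = 0.0235/2 per half-year; n is counted in half-years.
With n = 36: PMT = 500,000 / ([(1 − (1+r)^−n)/r]) = £17,113.11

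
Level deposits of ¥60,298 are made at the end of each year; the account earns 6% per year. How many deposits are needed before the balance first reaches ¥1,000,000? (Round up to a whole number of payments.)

Periodic rate r = 0.06 per year.
Ordinary annuity FV: 1,000,000 = 60,298 × [((1+r)^n − 1)/r].
(1+r)^n = 1 + 1,000,000 × r / 60,298, so n = ln(1 + 1,000,000·r/60,298) / ln(1+r) = 11.85.
Round up to a whole number of payments: n = 12.

12 payments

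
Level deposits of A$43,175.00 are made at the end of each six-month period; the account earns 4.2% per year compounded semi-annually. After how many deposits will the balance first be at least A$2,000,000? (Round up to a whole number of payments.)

Periodic rate r = 0.042/2 per half-year; n is counted in half-years.
Ordinary annuity FV: 2,000,000 = 43,175 × [((1+r)^n − 1)/r].
(1+r)^n = 1 + 2,000,000 × r / 43,175, so n = ln(1 + 2,000,000·r/43,175) / ln(1+r) = 32.69.
Round up to a whole number of payments: n = 33.

33 payments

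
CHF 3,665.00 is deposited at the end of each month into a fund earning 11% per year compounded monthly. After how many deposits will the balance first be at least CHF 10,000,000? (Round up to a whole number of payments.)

358 payments

Periodic rate r = 0.11/12 per month; n is counted in months.
Ordinary annuity FV: 10,000,000 = 3,665 × [((1+r)^n − 1)/r].
(1+r)^n = 1 + 10,000,000 × r / 3,665, so n = ln(1 + 10,000,000·r/3,665) / ln(1+r) = 357.10.
Round up to a whole number of payments: n = 358.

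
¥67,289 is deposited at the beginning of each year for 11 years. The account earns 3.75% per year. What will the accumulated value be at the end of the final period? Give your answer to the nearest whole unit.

This is an annuity due: 11 deposits of ¥67,289 at the beginning of each year.
Periodic rate r = 0.0375 per year.
FV = PMT × [((1+r)^n − 1)/r] × (1+r) = 67,289 × [(1+r)^11 − 1] / r × (1+r) = ¥929,403

¥929,403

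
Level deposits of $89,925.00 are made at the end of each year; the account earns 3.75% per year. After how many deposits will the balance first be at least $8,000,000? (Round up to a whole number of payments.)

Periodic rate r = 0.0375 per year.
Ordinary annuity FV: 8,000,000 = 89,925 × [((1+r)^n − 1)/r].
(1+r)^n = 1 + 8,000,000 × r / 89,925, so n = ln(1 + 8,000,000·r/89,925) / ln(1+r) = 39.85.
Round up to a whole number of payments: n = 40.

40 payments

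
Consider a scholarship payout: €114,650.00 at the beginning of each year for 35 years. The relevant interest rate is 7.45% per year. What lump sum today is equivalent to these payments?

This is an annuity due: 35 payments of €114,650.00 at the beginning of each year.
Periodic rate r = 0.0745 per year.
PV = PMT × [(1 − (1+r)^−n)/r] × (1+r) = 114,650 × [1 − (1+r)^−35] / r × (1+r) = €1,519,855.21

€1,519,855.21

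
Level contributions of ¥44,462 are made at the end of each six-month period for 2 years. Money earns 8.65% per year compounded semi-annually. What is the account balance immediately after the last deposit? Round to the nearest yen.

This is an ordinary annuity: 4 deposits of ¥44,462 at the end of each six-month period.
Periodic rate r = 0.0865/2 per half-year; n is counted in half-years.
FV = PMT × [((1+r)^n − 1)/r] = 44,462 × [(1+r)^4 − 1] / r = ¥189,722

¥189,722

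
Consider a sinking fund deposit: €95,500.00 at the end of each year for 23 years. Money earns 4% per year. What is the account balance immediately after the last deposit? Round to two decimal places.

€3,497,008.36

This is an ordinary annuity: 23 deposits of €95,500.00 at the end of each year.
Periodic rate r = 0.04 per year.
FV = PMT × [((1+r)^n − 1)/r] = 95,500 × [(1+r)^23 − 1] / r = €3,497,008.36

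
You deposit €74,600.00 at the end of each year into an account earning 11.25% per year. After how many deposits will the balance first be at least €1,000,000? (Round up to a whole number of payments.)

9 payments

Periodic rate r = 0.1125 per year.
Ordinary annuity FV: 1,000,000 = 74,600 × [((1+r)^n − 1)/r].
(1+r)^n = 1 + 1,000,000 × r / 74,600, so n = ln(1 + 1,000,000·r/74,600) / ln(1+r) = 8.62.
Round up to a whole number of payments: n = 9.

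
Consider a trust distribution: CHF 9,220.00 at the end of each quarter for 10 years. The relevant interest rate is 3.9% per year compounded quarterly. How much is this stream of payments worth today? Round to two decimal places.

CHF 304,177.70

This is an ordinary annuity: 40 payments of CHF 9,220.00 at the end of each quarter.
Periodic rate r = 0.039/4 per quarter; n is counted in quarters.
PV = PMT × [(1 − (1+r)^−n)/r] = 9,220 × [1 − (1+r)^−40] / r = CHF 304,177.70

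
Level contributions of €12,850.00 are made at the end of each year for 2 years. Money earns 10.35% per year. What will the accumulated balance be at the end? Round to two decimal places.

This is an ordinary annuity: 2 deposits of €12,850.00 at the end of each year.
Periodic rate r = 0.1035 per year.
FV = PMT × [((1+r)^n − 1)/r] = 12,850 × [(1+r)^2 − 1] / r = €27,029.97

€27,029.97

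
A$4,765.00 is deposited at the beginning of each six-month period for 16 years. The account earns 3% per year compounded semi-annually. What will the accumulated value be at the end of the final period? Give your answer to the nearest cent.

This is an annuity due: 32 deposits of A$4,765.00 at the beginning of each six-month period.
Periodic rate r = 0.03/2 per half-year; n is counted in half-years.
FV = PMT × [((1+r)^n − 1)/r] × (1+r) = 4,765 × [(1+r)^32 − 1] / r × (1+r) = A$196,787.89

A$196,787.89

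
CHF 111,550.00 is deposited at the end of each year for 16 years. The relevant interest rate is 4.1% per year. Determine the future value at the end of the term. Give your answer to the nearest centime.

This is an ordinary annuity: 16 deposits of CHF 111,550.00 at the end of each year.
Periodic rate r = 0.041 per year.
FV = PMT × [((1+r)^n − 1)/r] = 111,550 × [(1+r)^16 − 1] / r = CHF 2,454,113.82

CHF 2,454,113.82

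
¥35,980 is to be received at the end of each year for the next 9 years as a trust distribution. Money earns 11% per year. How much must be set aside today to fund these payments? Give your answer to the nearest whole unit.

¥199,223

This is an ordinary annuity: 9 payments of ¥35,980 at the end of each year.
Periodic rate r = 0.11 per year.
PV = PMT × [(1 − (1+r)^−n)/r] = 35,980 × [1 − (1+r)^−9] / r = ¥199,223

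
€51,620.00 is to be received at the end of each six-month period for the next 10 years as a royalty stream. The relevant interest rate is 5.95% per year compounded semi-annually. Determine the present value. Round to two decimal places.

This is an ordinary annuity: 20 payments of €51,620.00 at the end of each six-month period.
Periodic rate r = 0.0595/2 per half-year; n is counted in half-years.
PV = PMT × [(1 − (1+r)^−n)/r] = 51,620 × [1 − (1+r)^−20] / r = €769,753.34

€769,753.34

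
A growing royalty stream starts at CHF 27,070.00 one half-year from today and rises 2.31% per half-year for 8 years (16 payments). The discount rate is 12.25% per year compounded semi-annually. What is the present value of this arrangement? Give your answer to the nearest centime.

Periodic rate r = 0.1225/2 per half-year; n is counted in half-years.
Growing ordinary annuity: PV = PMT₁ × [1 − ((1+g)/(1+r))^n] / (r − g) = 27,070 × [1 − ((1+0.0231)/(1+r))^16] / (r − 0.0231) = CHF 314,565.02.

CHF 314,565.02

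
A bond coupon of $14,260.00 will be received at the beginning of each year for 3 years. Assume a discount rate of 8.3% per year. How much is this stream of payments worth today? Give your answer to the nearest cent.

This is an annuity due: 3 payments of $14,260.00 at the beginning of each year.
Periodic rate r = 0.083 per year.
PV = PMT × [(1 − (1+r)^−n)/r] × (1+r) = 14,260 × [1 − (1+r)^−3] / r × (1+r) = $39,585.14

$39,585.14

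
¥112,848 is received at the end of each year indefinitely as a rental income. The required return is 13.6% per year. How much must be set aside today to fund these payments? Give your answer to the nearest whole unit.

Periodic rate r = 0.136 per year.
Level perpetuity: PV = PMT / r = 112,848 / (0.136) = ¥829,765.

¥829,765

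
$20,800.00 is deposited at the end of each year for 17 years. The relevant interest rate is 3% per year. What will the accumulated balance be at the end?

$452,641.03

This is an ordinary annuity: 17 deposits of $20,800.00 at the end of each year.
Periodic rate r = 0.03 per year.
FV = PMT × [((1+r)^n − 1)/r] = 20,800 × [(1+r)^17 − 1] / r = $452,641.03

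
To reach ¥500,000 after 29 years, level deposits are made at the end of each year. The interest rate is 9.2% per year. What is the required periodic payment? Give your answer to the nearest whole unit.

¥3,886

Level ordinary annuity; solve FV = PMT × [((1+r)^n − 1)/r] for PMT.
Periodic rate r = 0.092 per year.
With n = 29: PMT = 500,000 / ([((1+r)^n − 1)/r]) = ¥3,886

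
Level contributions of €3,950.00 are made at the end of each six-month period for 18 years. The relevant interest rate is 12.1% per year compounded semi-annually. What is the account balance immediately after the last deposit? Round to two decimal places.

This is an ordinary annuity: 36 deposits of €3,950.00 at the end of each six-month period.
Periodic rate r = 0.121/2 per half-year; n is counted in half-years.
FV = PMT × [((1+r)^n − 1)/r] = 3,950 × [(1+r)^36 − 1] / r = €475,746.47

€475,746.47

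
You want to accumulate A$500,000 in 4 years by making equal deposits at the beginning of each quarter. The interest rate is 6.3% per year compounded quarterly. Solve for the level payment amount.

A$27,292.02

Level annuity due; solve FV = PMT × [((1+r)^n − 1)/r] × (1+r) for PMT.
Periodic rate r = 0.063/4 per quarter; n is counted in quarters.
With n = 16: PMT = 500,000 / ([((1+r)^n − 1)/r] × (1+r)) = A$27,292.02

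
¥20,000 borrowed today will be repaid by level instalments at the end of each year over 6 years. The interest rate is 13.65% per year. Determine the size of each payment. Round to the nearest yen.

Level ordinary annuity; solve PV = PMT × [(1 − (1+r)^−n)/r] for PMT.
Periodic rate r = 0.1365 per year.
With n = 6: PMT = 20,000 / ([(1 − (1+r)^−n)/r]) = ¥5,094

¥5,094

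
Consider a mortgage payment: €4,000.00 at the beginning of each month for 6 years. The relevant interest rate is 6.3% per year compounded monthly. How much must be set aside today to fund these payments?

This is an annuity due: 72 payments of €4,000.00 at the beginning of each month.
Periodic rate r = 0.063/12 per month; n is counted in months.
PV = PMT × [(1 − (1+r)^−n)/r] × (1+r) = 4,000 × [1 − (1+r)^−72] / r × (1+r) = €240,564.26

€240,564.26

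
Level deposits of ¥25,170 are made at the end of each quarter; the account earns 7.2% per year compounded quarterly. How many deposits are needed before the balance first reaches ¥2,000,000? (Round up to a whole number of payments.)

Periodic rate r = 0.072/4 per quarter; n is counted in quarters.
Ordinary annuity FV: 2,000,000 = 25,170 × [((1+r)^n − 1)/r].
(1+r)^n = 1 + 2,000,000 × r / 25,170, so n = ln(1 + 2,000,000·r/25,170) / ln(1+r) = 49.78.
Round up to a whole number of payments: n = 50.

50 payments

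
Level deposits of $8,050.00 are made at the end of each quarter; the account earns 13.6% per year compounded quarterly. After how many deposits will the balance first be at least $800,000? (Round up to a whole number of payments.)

Periodic rate r = 0.136/4 per quarter; n is counted in quarters.
Ordinary annuity FV: 800,000 = 8,050 × [((1+r)^n − 1)/r].
(1+r)^n = 1 + 800,000 × r / 8,050, so n = ln(1 + 800,000·r/8,050) / ln(1+r) = 44.17.
Round up to a whole number of payments: n = 45.

45 payments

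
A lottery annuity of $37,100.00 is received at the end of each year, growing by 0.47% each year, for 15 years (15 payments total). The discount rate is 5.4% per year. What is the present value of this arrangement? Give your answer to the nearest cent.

$385,706.33

Periodic rate r = 0.054 per year.
Growing ordinary annuity: PV = PMT₁ × [1 − ((1+g)/(1+r))^n] / (r − g) = 37,100 × [1 − ((1+0.0047)/(1+r))^15] / (r − 0.0047) = $385,706.33.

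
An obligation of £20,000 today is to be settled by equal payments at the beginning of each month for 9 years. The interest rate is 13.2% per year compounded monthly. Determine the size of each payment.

£313.92

Level annuity due; solve PV = PMT × [(1 − (1+r)^−n)/r] × (1+r) for PMT.
Periodic rate r = 0.132/12 per month; n is counted in months.
With n = 108: PMT = 20,000 / ([(1 − (1+r)^−n)/r] × (1+r)) = £313.92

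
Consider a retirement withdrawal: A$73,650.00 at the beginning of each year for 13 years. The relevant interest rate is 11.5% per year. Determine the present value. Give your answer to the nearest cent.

A$540,633.90

This is an annuity due: 13 payments of A$73,650.00 at the beginning of each year.
Periodic rate r = 0.115 per year.
PV = PMT × [(1 − (1+r)^−n)/r] × (1+r) = 73,650 × [1 − (1+r)^−13] / r × (1+r) = A$540,633.90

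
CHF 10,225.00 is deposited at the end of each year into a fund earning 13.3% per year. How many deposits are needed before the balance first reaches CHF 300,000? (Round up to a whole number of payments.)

13 payments

Periodic rate r = 0.133 per year.
Ordinary annuity FV: 300,000 = 10,225 × [((1+r)^n − 1)/r].
(1+r)^n = 1 + 300,000 × r / 10,225, so n = ln(1 + 300,000·r/10,225) / ln(1+r) = 12.73.
Round up to a whole number of payments: n = 13.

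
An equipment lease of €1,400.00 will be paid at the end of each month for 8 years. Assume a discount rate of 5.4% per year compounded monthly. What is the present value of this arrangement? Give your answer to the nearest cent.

€108,939.03

This is an ordinary annuity: 96 payments of €1,400.00 at the end of each month.
Periodic rate r = 0.054/12 per month; n is counted in months.
PV = PMT × [(1 − (1+r)^−n)/r] = 1,400 × [1 − (1+r)^−96] / r = €108,939.03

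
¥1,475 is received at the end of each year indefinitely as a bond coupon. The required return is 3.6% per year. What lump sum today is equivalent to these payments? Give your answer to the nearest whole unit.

¥40,972

Periodic rate r = 0.036 per year.
Level perpetuity: PV = PMT / r = 1,475 / (0.036) = ¥40,972.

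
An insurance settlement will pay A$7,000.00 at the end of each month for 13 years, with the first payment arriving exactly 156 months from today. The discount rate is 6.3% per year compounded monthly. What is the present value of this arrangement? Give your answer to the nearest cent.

Ordinary annuity of 156 payments, first payment at period 156.
Periodic rate r = 0.063/12 per month; n is counted in months.
The ordinary-annuity PV formula values the stream one period before the first payment (period 155); discount that back 155 periods:
PV₀ = 7,000 × [1 − (1+r)^−156] / r × (1+r)^−155 = A$330,546.08

A$330,546.08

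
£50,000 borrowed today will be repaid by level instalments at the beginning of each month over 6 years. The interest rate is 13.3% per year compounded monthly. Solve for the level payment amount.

£1,000.55

Level annuity due; solve PV = PMT × [(1 − (1+r)^−n)/r] × (1+r) for PMT.
Periodic rate r = 0.133/12 per month; n is counted in months.
With n = 72: PMT = 50,000 / ([(1 − (1+r)^−n)/r] × (1+r)) = £1,000.55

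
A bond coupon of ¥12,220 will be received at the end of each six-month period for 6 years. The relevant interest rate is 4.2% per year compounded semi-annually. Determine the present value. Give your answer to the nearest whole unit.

This is an ordinary annuity: 12 payments of ¥12,220 at the end of each six-month period.
Periodic rate r = 0.042/2 per half-year; n is counted in half-years.
PV = PMT × [(1 − (1+r)^−n)/r] = 12,220 × [1 − (1+r)^−12] / r = ¥128,441

¥128,441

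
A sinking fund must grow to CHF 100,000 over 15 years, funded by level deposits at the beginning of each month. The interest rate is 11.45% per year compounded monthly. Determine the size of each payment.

Level annuity due; solve FV = PMT × [((1+r)^n − 1)/r] × (1+r) for PMT.
Periodic rate r = 0.1145/12 per month; n is counted in months.
With n = 180: PMT = 100,000 / ([((1+r)^n − 1)/r] × (1+r)) = CHF 208.85

CHF 208.85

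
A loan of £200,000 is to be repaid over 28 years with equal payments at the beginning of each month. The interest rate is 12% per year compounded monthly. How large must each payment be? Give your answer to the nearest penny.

Level annuity due; solve PV = PMT × [(1 − (1+r)^−n)/r] × (1+r) for PMT.
Periodic rate r = 0.12/12 per month; n is counted in months.
With n = 336: PMT = 200,000 / ([(1 − (1+r)^−n)/r] × (1+r)) = £2,052.70

£2,052.70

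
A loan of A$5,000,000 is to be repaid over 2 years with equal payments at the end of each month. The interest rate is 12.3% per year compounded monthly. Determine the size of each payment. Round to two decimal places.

A$236,068.46

Level ordinary annuity; solve PV = PMT × [(1 − (1+r)^−n)/r] for PMT.
Periodic rate r = 0.123/12 per month; n is counted in months.
With n = 24: PMT = 5,000,000 / ([(1 − (1+r)^−n)/r]) = A$236,068.46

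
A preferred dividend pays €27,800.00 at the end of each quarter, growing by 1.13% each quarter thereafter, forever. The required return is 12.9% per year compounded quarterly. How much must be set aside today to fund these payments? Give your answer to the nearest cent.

€1,326,968.97

Periodic rate r = 0.129/4 per quarter.
Growing perpetuity (Gordon): PV = PMT₁ / (r − g) = 27,800 / (r − 0.0113) = €1,326,968.97.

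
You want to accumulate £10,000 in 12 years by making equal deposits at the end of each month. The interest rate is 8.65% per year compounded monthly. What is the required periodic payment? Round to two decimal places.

£39.76

Level ordinary annuity; solve FV = PMT × [((1+r)^n − 1)/r] for PMT.
Periodic rate r = 0.0865/12 per month; n is counted in months.
With n = 144: PMT = 10,000 / ([((1+r)^n − 1)/r]) = £39.76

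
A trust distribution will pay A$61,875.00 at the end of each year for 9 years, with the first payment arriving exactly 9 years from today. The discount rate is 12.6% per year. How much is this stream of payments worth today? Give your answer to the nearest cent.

A$124,724.87

Ordinary annuity of 9 payments, first payment at period 9.
Periodic rate r = 0.126 per year.
The ordinary-annuity PV formula values the stream one period before the first payment (period 8); discount that back 8 periods:
PV₀ = 61,875 × [1 − (1+r)^−9] / r × (1+r)^−8 = A$124,724.87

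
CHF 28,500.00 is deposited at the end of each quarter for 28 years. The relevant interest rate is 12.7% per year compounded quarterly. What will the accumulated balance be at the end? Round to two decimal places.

This is an ordinary annuity: 112 deposits of CHF 28,500.00 at the end of each quarter.
Periodic rate r = 0.127/4 per quarter; n is counted in quarters.
FV = PMT × [((1+r)^n − 1)/r] = 28,500 × [(1+r)^112 − 1] / r = CHF 28,849,324.02

CHF 28,849,324.02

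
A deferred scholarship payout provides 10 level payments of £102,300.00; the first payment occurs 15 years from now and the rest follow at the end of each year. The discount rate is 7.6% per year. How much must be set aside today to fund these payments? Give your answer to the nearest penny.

£250,671.89

Ordinary annuity of 10 payments, first payment at period 15.
Periodic rate r = 0.076 per year.
The ordinary-annuity PV formula values the stream one period before the first payment (period 14); discount that back 14 periods:
PV₀ = 102,300 × [1 − (1+r)^−10] / r × (1+r)^−14 = £250,671.89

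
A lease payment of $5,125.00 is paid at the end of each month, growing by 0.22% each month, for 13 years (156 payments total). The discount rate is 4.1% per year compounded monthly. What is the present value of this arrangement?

Periodic rate r = 0.041/12 per month; n is counted in months.
Growing ordinary annuity: PV = PMT₁ × [1 − ((1+g)/(1+r))^n] / (r − g) = 5,125 × [1 − ((1+0.0022)/(1+r))^156] / (r − 0.0022) = $726,355.94.

$726,355.94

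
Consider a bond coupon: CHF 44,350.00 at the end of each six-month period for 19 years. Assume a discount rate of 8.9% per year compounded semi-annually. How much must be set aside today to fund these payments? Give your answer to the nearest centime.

This is an ordinary annuity: 38 payments of CHF 44,350.00 at the end of each six-month period.
Periodic rate r = 0.089/2 per half-year; n is counted in half-years.
PV = PMT × [(1 − (1+r)^−n)/r] = 44,350 × [1 − (1+r)^−38] / r = CHF 806,077.56

CHF 806,077.56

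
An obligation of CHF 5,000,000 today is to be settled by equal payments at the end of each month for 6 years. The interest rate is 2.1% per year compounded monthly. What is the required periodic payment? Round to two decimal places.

CHF 73,971.96

Level ordinary annuity; solve PV = PMT × [(1 − (1+r)^−n)/r] for PMT.
Periodic rate r = 0.021/12 per month; n is counted in months.
With n = 72: PMT = 5,000,000 / ([(1 − (1+r)^−n)/r]) = CHF 73,971.96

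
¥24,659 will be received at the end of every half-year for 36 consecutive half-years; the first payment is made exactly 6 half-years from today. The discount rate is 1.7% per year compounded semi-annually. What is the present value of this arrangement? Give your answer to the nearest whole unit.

¥730,419

Ordinary annuity of 36 payments, first payment at period 6.
Periodic rate r = 0.017/2 per half-year; n is counted in half-years.
The ordinary-annuity PV formula values the stream one period before the first payment (period 5); discount that back 5 periods:
PV₀ = 24,659 × [1 − (1+r)^−36] / r × (1+r)^−5 = ¥730,419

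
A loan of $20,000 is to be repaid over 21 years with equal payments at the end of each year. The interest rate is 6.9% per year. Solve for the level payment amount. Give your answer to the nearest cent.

Level ordinary annuity; solve PV = PMT × [(1 − (1+r)^−n)/r] for PMT.
Periodic rate r = 0.069 per year.
With n = 21: PMT = 20,000 / ([(1 − (1+r)^−n)/r]) = $1,830.97

$1,830.97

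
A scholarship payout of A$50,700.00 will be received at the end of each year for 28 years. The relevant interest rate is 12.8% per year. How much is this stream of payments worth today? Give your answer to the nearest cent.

This is an ordinary annuity: 28 payments of A$50,700.00 at the end of each year.
Periodic rate r = 0.128 per year.
PV = PMT × [(1 − (1+r)^−n)/r] = 50,700 × [1 − (1+r)^−28] / r = A$382,506.14

A$382,506.14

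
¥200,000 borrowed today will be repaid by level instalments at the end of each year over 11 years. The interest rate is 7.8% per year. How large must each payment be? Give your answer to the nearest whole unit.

Level ordinary annuity; solve PV = PMT × [(1 − (1+r)^−n)/r] for PMT.
Periodic rate r = 0.078 per year.
With n = 11: PMT = 200,000 / ([(1 − (1+r)^−n)/r]) = ¥27,744

¥27,744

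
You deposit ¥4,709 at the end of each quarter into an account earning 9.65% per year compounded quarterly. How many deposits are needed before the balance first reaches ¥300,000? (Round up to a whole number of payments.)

40 payments

Periodic rate r = 0.0965/4 per quarter; n is counted in quarters.
Ordinary annuity FV: 300,000 = 4,709 × [((1+r)^n − 1)/r].
(1+r)^n = 1 + 300,000 × r / 4,709, so n = ln(1 + 300,000·r/4,709) / ln(1+r) = 39.05.
Round up to a whole number of payments: n = 40.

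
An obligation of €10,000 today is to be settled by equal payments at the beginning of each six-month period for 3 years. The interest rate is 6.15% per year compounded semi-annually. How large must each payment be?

Level annuity due; solve PV = PMT × [(1 − (1+r)^−n)/r] × (1+r) for PMT.
Periodic rate r = 0.0615/2 per half-year; n is counted in half-years.
With n = 6: PMT = 10,000 / ([(1 − (1+r)^−n)/r] × (1+r)) = €1,795.36

€1,795.36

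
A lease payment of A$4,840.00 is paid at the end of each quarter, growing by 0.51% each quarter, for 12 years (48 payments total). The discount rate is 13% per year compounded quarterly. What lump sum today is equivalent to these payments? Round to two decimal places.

Periodic rate r = 0.13/4 per quarter; n is counted in quarters.
Growing ordinary annuity: PV = PMT₁ × [1 − ((1+g)/(1+r))^n] / (r − g) = 4,840 × [1 − ((1+0.0051)/(1+r))^48] / (r − 0.0051) = A$128,066.87.

A$128,066.87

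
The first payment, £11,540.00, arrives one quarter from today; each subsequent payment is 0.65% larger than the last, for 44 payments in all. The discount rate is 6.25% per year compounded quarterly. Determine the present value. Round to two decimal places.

Periodic rate r = 0.0625/4 per quarter; n is counted in quarters.
Growing ordinary annuity: PV = PMT₁ × [1 − ((1+g)/(1+r))^n] / (r − g) = 11,540 × [1 − ((1+0.0065)/(1+r))^44] / (r − 0.0065) = £414,478.51.

£414,478.51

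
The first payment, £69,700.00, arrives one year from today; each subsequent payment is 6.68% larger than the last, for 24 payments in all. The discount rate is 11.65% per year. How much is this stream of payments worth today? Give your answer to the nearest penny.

Periodic rate r = 0.1165 per year.
Growing ordinary annuity: PV = PMT₁ × [1 − ((1+g)/(1+r))^n] / (r − g) = 69,700 × [1 − ((1+0.0668)/(1+r))^24] / (r − 0.0668) = £932,239.96.

£932,239.96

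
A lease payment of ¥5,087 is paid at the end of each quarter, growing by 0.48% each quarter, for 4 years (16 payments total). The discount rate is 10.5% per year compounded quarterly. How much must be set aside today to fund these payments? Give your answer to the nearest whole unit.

Periodic rate r = 0.105/4 per quarter; n is counted in quarters.
Growing ordinary annuity: PV = PMT₁ × [1 − ((1+g)/(1+r))^n] / (r − g) = 5,087 × [1 − ((1+0.0048)/(1+r))^16] / (r − 0.0048) = ¥68,012.

¥68,012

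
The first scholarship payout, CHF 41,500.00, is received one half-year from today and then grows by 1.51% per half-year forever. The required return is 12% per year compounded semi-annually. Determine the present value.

CHF 924,276.17

Periodic rate r = 0.12/2 per half-year.
Growing perpetuity (Gordon): PV = PMT₁ / (r − g) = 41,500 / (r − 0.0151) = CHF 924,276.17.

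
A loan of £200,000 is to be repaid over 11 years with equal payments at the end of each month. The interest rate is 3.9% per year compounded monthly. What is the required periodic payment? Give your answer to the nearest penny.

Level ordinary annuity; solve PV = PMT × [(1 − (1+r)^−n)/r] for PMT.
Periodic rate r = 0.039/12 per month; n is counted in months.
With n = 132: PMT = 200,000 / ([(1 − (1+r)^−n)/r]) = £1,865.74

£1,865.74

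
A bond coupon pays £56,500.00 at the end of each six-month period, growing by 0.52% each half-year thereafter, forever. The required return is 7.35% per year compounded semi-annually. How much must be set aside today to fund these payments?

£1,790,808.24

Periodic rate r = 0.0735/2 per half-year.
Growing perpetuity (Gordon): PV = PMT₁ / (r − g) = 56,500 / (r − 0.0052) = £1,790,808.24.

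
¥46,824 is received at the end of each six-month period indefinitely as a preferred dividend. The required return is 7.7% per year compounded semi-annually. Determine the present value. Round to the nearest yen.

¥1,216,208

Periodic rate r = 0.077/2 per half-year.
Level perpetuity: PV = PMT / r = 46,824 / (0.077/2) = ¥1,216,208.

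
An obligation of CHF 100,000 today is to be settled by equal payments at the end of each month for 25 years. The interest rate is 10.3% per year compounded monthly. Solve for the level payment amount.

CHF 929.93

Level ordinary annuity; solve PV = PMT × [(1 − (1+r)^−n)/r] for PMT.
Periodic rate r = 0.103/12 per month; n is counted in months.
With n = 300: PMT = 100,000 / ([(1 − (1+r)^−n)/r]) = CHF 929.93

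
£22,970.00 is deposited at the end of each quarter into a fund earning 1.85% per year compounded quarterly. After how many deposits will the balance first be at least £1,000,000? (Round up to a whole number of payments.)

40 payments

Periodic rate r = 0.0185/4 per quarter; n is counted in quarters.
Ordinary annuity FV: 1,000,000 = 22,970 × [((1+r)^n − 1)/r].
(1+r)^n = 1 + 1,000,000 × r / 22,970, so n = ln(1 + 1,000,000·r/22,970) / ln(1+r) = 39.76.
Round up to a whole number of payments: n = 40.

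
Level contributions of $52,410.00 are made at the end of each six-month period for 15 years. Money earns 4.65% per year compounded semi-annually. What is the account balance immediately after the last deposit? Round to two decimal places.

This is an ordinary annuity: 30 deposits of $52,410.00 at the end of each six-month period.
Periodic rate r = 0.0465/2 per half-year; n is counted in half-years.
FV = PMT × [((1+r)^n − 1)/r] = 52,410 × [(1+r)^30 − 1] / r = $2,237,848.39

$2,237,848.39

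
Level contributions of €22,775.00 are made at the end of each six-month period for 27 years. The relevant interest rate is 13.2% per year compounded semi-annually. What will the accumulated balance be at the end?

€10,539,299.42

This is an ordinary annuity: 54 deposits of €22,775.00 at the end of each six-month period.
Periodic rate r = 0.132/2 per half-year; n is counted in half-years.
FV = PMT × [((1+r)^n − 1)/r] = 22,775 × [(1+r)^54 − 1] / r = €10,539,299.42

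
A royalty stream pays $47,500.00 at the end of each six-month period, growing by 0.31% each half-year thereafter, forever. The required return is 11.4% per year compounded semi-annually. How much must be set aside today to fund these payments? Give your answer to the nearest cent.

$881,261.60

Periodic rate r = 0.114/2 per half-year.
Growing perpetuity (Gordon): PV = PMT₁ / (r − g) = 47,500 / (r − 0.0031) = $881,261.60.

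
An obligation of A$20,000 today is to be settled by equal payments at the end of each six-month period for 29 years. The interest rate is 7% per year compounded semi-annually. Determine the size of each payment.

A$810.16

Level ordinary annuity; solve PV = PMT × [(1 − (1+r)^−n)/r] for PMT.
Periodic rate r = 0.07/2 per half-year; n is counted in half-years.
With n = 58: PMT = 20,000 / ([(1 − (1+r)^−n)/r]) = A$810.16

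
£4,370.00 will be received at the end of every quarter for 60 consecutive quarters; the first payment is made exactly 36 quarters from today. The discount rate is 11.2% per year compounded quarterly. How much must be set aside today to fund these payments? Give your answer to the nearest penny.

Ordinary annuity of 60 payments, first payment at period 36.
Periodic rate r = 0.112/4 per quarter; n is counted in quarters.
The ordinary-annuity PV formula values the stream one period before the first payment (period 35); discount that back 35 periods:
PV₀ = 4,370 × [1 − (1+r)^−60] / r × (1+r)^−35 = £48,046.22

£48,046.22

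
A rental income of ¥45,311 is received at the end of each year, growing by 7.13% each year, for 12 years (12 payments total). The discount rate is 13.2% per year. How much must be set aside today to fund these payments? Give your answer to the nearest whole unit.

Periodic rate r = 0.132 per year.
Growing ordinary annuity: PV = PMT₁ × [1 − ((1+g)/(1+r))^n] / (r − g) = 45,311 × [1 − ((1+0.0713)/(1+r))^12] / (r − 0.0713) = ¥361,181.

¥361,181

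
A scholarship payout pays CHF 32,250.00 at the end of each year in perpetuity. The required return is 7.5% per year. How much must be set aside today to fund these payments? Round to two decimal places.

CHF 430,000.00

Periodic rate r = 0.075 per year.
Level perpetuity: PV = PMT / r = 32,250 / (0.075) = CHF 430,000.00.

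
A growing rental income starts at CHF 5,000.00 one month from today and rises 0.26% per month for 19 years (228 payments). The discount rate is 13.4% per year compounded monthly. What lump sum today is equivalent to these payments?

CHF 499,771.87

Periodic rate r = 0.134/12 per month; n is counted in months.
Growing ordinary annuity: PV = PMT₁ × [1 − ((1+g)/(1+r))^n] / (r − g) = 5,000 × [1 − ((1+0.0026)/(1+r))^228] / (r − 0.0026) = CHF 499,771.87.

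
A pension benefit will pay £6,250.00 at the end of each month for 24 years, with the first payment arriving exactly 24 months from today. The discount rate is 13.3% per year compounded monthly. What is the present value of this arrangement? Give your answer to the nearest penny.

£419,331.97

Ordinary annuity of 288 payments, first payment at period 24.
Periodic rate r = 0.133/12 per month; n is counted in months.
The ordinary-annuity PV formula values the stream one period before the first payment (period 23); discount that back 23 periods:
PV₀ = 6,250 × [1 − (1+r)^−288] / r × (1+r)^−23 = £419,331.97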